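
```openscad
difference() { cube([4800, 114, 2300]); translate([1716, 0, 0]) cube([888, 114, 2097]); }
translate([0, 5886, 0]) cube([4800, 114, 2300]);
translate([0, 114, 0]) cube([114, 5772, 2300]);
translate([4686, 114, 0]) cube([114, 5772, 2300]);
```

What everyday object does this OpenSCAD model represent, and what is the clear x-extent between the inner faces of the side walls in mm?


A single room. The interior width is 4572 mm.

Four walls enclosing a rectangle with a door in the front wall — a room. Outside width 4800 minus two 114 mm walls gives 4572 mm.


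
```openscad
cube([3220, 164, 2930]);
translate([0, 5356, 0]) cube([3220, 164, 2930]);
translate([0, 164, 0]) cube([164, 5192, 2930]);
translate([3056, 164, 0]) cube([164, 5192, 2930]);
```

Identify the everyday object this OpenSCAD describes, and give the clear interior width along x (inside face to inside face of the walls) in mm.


A house (or room) frame. The interior width is 2892 mm.

Four 2930 mm walls enclosing a rectangle with no floor or roof — a room or house frame. Outside width is 3220 mm and wall thickness is 164 mm, so the interior width is 3220 − 2 × 164 = 2892 mm.


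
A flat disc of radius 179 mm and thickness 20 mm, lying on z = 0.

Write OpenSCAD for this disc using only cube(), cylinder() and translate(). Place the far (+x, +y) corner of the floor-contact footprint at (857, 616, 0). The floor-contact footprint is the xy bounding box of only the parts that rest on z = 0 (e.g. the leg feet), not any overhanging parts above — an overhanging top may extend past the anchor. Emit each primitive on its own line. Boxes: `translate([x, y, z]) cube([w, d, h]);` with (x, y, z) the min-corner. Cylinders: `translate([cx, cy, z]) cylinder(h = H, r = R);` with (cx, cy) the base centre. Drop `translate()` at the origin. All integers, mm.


translate([678, 437, 0]) cylinder(h = 20, r = 179);


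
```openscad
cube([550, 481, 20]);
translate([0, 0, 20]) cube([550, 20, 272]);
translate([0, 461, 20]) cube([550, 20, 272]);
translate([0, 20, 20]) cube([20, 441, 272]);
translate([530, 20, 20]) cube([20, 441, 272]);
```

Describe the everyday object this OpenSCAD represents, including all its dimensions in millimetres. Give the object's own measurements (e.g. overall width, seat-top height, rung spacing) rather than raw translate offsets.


An open-topped rectangular box: outside dimensions 550×481×292 mm, with a uniform wall and base thickness of 20 mm. The base is a full 550×481 slab on the floor; four walls sit on top of the base. The front and back walls (the −y and +y sides) span the full width; the two side walls fit between them.


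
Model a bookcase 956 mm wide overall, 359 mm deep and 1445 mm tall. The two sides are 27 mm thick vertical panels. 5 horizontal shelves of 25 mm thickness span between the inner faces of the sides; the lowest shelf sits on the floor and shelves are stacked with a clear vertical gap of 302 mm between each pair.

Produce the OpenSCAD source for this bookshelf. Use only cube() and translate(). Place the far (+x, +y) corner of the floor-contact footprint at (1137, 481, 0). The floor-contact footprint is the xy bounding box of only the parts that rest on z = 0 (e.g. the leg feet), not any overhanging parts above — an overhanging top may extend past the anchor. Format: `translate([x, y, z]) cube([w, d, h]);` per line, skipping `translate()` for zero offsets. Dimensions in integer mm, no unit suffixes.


translate([181, 122, 0]) cube([27, 359, 1445]);
translate([1110, 122, 0]) cube([27, 359, 1445]);
translate([208, 122, 0]) cube([902, 359, 25]);
translate([208, 122, 327]) cube([902, 359, 25]);
translate([208, 122, 654]) cube([902, 359, 25]);
translate([208, 122, 981]) cube([902, 359, 25]);
translate([208, 122, 1308]) cube([902, 359, 25]);


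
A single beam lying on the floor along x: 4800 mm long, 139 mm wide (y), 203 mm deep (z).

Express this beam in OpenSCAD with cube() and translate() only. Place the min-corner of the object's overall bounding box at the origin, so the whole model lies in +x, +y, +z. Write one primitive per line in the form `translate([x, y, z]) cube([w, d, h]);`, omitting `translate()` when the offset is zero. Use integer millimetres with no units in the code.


cube([4800, 139, 203]);


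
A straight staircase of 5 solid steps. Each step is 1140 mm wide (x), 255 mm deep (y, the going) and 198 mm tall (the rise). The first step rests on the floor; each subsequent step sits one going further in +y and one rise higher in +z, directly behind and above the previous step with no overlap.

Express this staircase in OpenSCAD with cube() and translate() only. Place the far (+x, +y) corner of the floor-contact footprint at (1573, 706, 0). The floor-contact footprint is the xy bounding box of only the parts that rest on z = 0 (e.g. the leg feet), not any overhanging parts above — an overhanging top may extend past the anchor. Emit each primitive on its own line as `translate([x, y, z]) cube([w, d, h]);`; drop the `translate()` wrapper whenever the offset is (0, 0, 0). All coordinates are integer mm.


translate([433, 451, 0]) cube([1140, 255, 198]);
translate([433, 706, 198]) cube([1140, 255, 198]);
translate([433, 961, 396]) cube([1140, 255, 198]);
translate([433, 1216, 594]) cube([1140, 255, 198]);
translate([433, 1471, 792]) cube([1140, 255, 198]);


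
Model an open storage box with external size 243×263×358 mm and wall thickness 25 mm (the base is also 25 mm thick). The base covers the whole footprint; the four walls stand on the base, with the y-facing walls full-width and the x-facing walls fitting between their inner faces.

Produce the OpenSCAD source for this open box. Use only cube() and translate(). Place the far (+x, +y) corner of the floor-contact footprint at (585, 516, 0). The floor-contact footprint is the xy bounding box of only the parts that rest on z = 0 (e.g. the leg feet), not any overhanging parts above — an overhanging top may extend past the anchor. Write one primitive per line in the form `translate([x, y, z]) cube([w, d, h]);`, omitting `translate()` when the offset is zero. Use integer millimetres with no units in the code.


translate([342, 253, 0]) cube([243, 263, 25]);
translate([342, 253, 25]) cube([243, 25, 333]);
translate([342, 491, 25]) cube([243, 25, 333]);
translate([342, 278, 25]) cube([25, 213, 333]);
translate([560, 278, 25]) cube([25, 213, 333]);


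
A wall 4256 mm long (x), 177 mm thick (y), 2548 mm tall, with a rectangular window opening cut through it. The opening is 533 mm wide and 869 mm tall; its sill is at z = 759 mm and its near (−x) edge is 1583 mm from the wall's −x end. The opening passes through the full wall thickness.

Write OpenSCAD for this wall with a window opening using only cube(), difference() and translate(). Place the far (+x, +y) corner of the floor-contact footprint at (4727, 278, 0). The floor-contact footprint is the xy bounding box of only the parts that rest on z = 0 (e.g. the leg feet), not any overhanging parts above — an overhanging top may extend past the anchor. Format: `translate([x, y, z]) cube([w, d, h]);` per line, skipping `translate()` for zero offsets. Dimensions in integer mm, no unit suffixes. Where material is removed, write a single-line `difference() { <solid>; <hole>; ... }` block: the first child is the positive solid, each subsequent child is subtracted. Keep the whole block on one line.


difference() { translate([471, 101, 0]) cube([4256, 177, 2548]); translate([2054, 101, 759]) cube([533, 177, 869]); }


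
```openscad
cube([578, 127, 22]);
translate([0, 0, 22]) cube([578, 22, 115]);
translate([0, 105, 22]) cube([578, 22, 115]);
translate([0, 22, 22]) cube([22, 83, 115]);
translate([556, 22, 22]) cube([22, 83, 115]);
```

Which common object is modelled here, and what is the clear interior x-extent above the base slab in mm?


An open box. The internal width is 534 mm.

A 578×127 base slab with four walls standing on it — an open box. The base is 578 mm wide and the walls are 22 mm thick, so the internal width is 578 − 2 × 22 = 534 mm.


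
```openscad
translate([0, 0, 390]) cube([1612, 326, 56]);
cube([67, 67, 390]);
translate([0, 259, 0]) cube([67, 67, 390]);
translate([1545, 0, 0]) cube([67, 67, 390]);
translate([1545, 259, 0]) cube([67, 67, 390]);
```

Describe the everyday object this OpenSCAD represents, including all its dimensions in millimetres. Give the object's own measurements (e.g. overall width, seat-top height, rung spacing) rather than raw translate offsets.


A bench: a 1612×326 mm seat slab, 56 mm thick, top at z = 446 mm, on four 67×67 mm square legs flush with the seat corners and standing on z = 0.


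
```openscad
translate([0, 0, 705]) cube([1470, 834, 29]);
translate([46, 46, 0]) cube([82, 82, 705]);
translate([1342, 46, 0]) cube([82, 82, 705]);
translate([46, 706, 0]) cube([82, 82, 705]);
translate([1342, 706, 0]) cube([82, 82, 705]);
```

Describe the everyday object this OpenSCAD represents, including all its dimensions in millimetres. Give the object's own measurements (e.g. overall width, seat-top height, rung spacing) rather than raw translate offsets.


A table: top 1470 mm (x) × 834 mm (y), 29 mm thick, upper face at z = 734 mm, on four 82×82 mm square legs, each inset 46 mm from the nearest pair of top edges from z = 0 to the bottom of the top.


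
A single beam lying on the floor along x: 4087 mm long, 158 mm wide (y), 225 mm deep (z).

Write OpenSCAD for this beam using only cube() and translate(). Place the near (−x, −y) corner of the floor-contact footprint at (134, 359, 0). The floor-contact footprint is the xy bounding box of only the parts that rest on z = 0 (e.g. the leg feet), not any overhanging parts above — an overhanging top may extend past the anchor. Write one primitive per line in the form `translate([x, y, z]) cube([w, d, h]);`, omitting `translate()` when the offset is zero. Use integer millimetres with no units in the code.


translate([134, 359, 0]) cube([4087, 158, 225]);


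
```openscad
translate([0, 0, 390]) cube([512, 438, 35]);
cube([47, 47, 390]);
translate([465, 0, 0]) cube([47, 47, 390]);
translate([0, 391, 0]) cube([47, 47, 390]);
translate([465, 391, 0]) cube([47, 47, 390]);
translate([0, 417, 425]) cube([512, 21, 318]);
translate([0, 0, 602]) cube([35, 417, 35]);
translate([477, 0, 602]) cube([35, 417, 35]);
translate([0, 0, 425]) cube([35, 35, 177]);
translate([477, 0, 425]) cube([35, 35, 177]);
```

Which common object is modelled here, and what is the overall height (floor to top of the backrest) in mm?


A chair. The overall height is 743 mm.

A slab on four corner posts with a tall panel at the back — a chair. The seat slab sits at z = 390 with thickness 35, and the 318 mm backrest starts at the seat top, so the overall height is 390 + 35 + 318 = 743 mm.


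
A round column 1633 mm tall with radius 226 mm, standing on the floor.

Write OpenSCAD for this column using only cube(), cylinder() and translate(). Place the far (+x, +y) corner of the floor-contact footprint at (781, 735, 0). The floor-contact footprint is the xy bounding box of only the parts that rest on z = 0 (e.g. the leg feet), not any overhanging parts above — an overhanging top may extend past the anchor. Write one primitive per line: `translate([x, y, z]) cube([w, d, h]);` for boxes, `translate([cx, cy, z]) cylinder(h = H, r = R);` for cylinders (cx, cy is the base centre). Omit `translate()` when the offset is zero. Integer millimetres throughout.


translate([555, 509, 0]) cylinder(h = 1633, r = 226);


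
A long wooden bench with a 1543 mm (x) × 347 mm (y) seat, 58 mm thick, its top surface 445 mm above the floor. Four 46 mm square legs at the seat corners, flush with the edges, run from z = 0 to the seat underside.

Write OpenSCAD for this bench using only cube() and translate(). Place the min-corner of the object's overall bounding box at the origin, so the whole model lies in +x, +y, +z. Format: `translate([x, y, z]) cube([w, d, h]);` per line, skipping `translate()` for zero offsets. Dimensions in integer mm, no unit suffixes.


translate([0, 0, 387]) cube([1543, 347, 58]);
cube([46, 46, 387]);
translate([0, 301, 0]) cube([46, 46, 387]);
translate([1497, 0, 0]) cube([46, 46, 387]);
translate([1497, 301, 0]) cube([46, 46, 387]);


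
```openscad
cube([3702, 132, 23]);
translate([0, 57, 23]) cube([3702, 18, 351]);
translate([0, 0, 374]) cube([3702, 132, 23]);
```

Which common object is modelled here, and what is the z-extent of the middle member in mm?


An I-beam. The web height is 351 mm.

Two wide flanges with a thin centred web — an I-beam. Overall 397 mm minus two 23 mm flanges gives a web of 397 − 2·23 = 351 mm.


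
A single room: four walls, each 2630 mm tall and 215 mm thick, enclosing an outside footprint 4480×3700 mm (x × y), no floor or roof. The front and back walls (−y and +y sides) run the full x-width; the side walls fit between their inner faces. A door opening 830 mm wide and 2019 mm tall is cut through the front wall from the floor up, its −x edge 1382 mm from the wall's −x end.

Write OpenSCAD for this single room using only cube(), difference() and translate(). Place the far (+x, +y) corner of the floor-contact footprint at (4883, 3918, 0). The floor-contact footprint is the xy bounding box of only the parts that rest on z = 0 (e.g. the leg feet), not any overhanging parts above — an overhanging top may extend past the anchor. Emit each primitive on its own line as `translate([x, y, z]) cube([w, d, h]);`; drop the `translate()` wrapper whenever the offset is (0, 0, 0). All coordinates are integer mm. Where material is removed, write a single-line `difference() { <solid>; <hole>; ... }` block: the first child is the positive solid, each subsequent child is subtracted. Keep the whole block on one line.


difference() { translate([403, 218, 0]) cube([4480, 215, 2630]); translate([1785, 218, 0]) cube([830, 215, 2019]); }
translate([403, 3703, 0]) cube([4480, 215, 2630]);
translate([403, 433, 0]) cube([215, 3270, 2630]);
translate([4668, 433, 0]) cube([215, 3270, 2630]);


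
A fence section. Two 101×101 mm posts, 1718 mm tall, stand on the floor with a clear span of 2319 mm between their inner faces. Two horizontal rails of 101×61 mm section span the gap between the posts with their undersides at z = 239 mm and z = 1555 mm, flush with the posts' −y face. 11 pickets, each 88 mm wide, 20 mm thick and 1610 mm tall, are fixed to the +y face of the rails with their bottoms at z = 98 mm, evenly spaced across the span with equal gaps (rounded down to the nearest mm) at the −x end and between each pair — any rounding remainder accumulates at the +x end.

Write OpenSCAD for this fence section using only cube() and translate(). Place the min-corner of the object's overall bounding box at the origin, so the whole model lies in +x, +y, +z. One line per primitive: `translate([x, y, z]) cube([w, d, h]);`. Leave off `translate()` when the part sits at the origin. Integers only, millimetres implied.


cube([101, 101, 1718]);
translate([2420, 0, 0]) cube([101, 101, 1718]);
translate([101, 0, 239]) cube([2319, 101, 61]);
translate([101, 0, 1555]) cube([2319, 101, 61]);
translate([213, 101, 98]) cube([88, 20, 1610]);
translate([413, 101, 98]) cube([88, 20, 1610]);
translate([613, 101, 98]) cube([88, 20, 1610]);
translate([813, 101, 98]) cube([88, 20, 1610]);
translate([1013, 101, 98]) cube([88, 20, 1610]);
translate([1213, 101, 98]) cube([88, 20, 1610]);
translate([1413, 101, 98]) cube([88, 20, 1610]);
translate([1613, 101, 98]) cube([88, 20, 1610]);
translate([1813, 101, 98]) cube([88, 20, 1610]);
translate([2013, 101, 98]) cube([88, 20, 1610]);
translate([2213, 101, 98]) cube([88, 20, 1610]);


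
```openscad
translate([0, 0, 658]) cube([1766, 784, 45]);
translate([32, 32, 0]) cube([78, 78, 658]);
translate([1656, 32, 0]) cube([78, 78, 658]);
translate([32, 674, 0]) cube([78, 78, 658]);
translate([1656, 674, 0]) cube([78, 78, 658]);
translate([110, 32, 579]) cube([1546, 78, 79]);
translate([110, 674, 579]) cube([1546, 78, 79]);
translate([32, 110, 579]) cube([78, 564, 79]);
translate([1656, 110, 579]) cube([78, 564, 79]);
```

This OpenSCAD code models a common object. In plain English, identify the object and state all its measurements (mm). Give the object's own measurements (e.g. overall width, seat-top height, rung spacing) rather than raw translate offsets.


A table: top 1766 mm (x) × 784 mm (y), 45 mm thick, upper face at z = 703 mm, on four 78×78 mm square legs, each inset 32 mm from the nearest pair of top edges from z = 0 to the bottom of the top. Four apron rails, 78 mm thick and 79 mm tall, run between adjacent legs with their top edges flush with the underside of the top and their outer faces flush with the legs' outer faces.


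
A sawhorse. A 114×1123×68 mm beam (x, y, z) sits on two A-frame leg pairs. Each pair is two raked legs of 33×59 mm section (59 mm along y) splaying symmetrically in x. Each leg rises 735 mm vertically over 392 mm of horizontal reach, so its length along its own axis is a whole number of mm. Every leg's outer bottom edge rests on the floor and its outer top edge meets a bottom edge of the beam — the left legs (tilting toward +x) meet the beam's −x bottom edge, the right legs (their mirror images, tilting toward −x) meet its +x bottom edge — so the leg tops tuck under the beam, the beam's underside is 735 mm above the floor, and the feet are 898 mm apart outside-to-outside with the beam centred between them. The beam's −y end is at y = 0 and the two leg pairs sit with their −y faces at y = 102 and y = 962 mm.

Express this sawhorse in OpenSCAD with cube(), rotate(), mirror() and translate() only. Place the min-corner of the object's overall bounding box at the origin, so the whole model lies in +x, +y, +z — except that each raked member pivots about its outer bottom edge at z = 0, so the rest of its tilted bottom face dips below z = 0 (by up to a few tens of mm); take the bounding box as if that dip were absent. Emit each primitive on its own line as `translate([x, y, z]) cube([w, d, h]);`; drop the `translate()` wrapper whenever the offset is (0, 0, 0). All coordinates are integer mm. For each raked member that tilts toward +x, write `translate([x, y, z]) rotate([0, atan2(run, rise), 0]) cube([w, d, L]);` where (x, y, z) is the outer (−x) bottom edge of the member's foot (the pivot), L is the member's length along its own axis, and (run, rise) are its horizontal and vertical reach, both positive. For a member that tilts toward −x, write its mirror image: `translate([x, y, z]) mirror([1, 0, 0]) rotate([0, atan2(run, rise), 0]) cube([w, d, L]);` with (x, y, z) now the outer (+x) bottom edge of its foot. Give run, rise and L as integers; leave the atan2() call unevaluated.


// leg length = √(392² + 735²) = 833
// right-leg outer foot x = 2·392 + 114 = 898
// beam min-corner = (392, 0, 735)
translate([392, 0, 735]) cube([114, 1123, 68]);
translate([0, 102, 0]) rotate([0, atan2(392, 735), 0]) cube([33, 59, 833]);
translate([898, 102, 0]) mirror([1, 0, 0]) rotate([0, atan2(392, 735), 0]) cube([33, 59, 833]);
translate([0, 962, 0]) rotate([0, atan2(392, 735), 0]) cube([33, 59, 833]);
translate([898, 962, 0]) mirror([1, 0, 0]) rotate([0, atan2(392, 735), 0]) cube([33, 59, 833]);


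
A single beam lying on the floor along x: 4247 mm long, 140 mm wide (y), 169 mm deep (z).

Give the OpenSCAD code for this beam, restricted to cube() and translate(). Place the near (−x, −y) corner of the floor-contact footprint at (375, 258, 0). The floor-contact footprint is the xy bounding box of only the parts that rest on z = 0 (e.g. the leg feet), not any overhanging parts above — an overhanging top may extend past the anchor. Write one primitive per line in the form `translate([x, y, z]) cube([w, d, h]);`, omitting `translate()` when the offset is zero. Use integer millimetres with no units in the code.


translate([375, 258, 0]) cube([4247, 140, 169]);


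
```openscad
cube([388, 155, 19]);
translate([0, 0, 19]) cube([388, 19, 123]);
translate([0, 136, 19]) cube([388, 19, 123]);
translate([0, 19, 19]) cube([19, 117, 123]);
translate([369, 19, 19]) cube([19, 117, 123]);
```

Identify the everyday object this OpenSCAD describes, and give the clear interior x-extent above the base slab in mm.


An open box. The internal width is 350 mm.

A 388×155 base slab with four walls standing on it — an open box. The base is 388 mm wide and the walls are 19 mm thick, so the internal width is 388 − 2 × 19 = 350 mm.


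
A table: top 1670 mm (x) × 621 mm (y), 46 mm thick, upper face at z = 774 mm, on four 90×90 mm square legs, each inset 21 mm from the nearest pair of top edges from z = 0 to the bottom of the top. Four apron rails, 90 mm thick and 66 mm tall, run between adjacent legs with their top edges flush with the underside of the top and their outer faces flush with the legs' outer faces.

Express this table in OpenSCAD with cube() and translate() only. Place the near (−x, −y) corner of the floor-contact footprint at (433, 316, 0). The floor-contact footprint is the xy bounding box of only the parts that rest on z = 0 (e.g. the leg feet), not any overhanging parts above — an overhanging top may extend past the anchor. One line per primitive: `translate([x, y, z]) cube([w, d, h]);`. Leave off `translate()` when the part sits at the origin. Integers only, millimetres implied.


translate([412, 295, 728]) cube([1670, 621, 46]);
translate([433, 316, 0]) cube([90, 90, 728]);
translate([1971, 316, 0]) cube([90, 90, 728]);
translate([433, 805, 0]) cube([90, 90, 728]);
translate([1971, 805, 0]) cube([90, 90, 728]);
translate([523, 316, 662]) cube([1448, 90, 66]);
translate([523, 805, 662]) cube([1448, 90, 66]);
translate([433, 406, 662]) cube([90, 399, 66]);
translate([1971, 406, 662]) cube([90, 399, 66]);


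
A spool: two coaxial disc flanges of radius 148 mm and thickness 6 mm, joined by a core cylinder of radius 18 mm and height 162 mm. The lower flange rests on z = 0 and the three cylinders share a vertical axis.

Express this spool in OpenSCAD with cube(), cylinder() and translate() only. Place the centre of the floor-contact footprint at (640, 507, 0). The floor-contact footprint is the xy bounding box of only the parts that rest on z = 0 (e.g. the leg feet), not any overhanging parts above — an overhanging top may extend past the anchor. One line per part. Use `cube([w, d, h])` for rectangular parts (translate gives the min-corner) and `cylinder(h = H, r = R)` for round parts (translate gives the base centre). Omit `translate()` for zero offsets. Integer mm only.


translate([640, 507, 0]) cylinder(h = 6, r = 148);
translate([640, 507, 6]) cylinder(h = 162, r = 18);
translate([640, 507, 168]) cylinder(h = 6, r = 148);


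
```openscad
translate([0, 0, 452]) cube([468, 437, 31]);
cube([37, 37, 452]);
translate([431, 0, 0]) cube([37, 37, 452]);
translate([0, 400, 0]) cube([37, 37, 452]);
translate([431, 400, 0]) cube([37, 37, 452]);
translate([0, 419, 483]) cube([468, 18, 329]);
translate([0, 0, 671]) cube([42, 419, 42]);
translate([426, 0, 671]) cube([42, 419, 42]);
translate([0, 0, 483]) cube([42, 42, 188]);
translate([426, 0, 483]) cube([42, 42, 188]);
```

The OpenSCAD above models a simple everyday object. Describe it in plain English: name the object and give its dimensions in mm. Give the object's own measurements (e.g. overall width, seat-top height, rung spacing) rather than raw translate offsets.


A chair. The seat is a 468×437×31 mm slab with its top at z = 483 mm, on four 37×37 mm corner legs (flush with the seat edges, standing on z = 0). A flat backrest 18 mm thick, 329 mm tall, spans the full seat width and rises from the seat top along its +y edge, rear face flush with the rear of the seat. Two armrests of 42×42 mm section run along each side from the seat's front edge to the front of the backrest, top faces 230 mm above the seat top and outer faces flush with the seat's x-edges; a 42×42 mm post under the front of each armrest stands on the seat at the front corner.


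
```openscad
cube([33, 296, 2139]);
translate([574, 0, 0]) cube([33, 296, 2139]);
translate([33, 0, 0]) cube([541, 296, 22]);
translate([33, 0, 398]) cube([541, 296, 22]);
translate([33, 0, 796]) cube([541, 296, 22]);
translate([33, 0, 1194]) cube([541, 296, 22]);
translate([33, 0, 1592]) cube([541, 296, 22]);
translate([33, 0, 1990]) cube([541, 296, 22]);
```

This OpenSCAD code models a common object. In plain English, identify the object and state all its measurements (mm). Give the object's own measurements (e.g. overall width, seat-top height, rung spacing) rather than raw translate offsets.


An open bookshelf. Two side panels, each 33 mm thick, 296 mm deep and 2139 mm tall, stand 607 mm apart (outside-to-outside). Between them sit 6 shelves, each 22 mm thick and 296 mm deep, spanning the full gap between the sides. The bottom shelf rests on the floor (its underside at z = 0) and the clear gap between one shelf's top and the next shelf's underside is 376 mm.


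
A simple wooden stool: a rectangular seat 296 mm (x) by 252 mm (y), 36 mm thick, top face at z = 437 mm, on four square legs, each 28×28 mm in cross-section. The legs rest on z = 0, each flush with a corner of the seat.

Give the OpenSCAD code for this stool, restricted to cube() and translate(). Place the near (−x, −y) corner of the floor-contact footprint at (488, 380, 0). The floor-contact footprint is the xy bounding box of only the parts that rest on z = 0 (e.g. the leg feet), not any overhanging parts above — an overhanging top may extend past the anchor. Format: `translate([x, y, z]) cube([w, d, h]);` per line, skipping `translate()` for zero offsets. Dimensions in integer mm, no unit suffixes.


translate([488, 380, 401]) cube([296, 252, 36]);
translate([488, 380, 0]) cube([28, 28, 401]);
translate([756, 380, 0]) cube([28, 28, 401]);
translate([488, 604, 0]) cube([28, 28, 401]);
translate([756, 604, 0]) cube([28, 28, 401]);


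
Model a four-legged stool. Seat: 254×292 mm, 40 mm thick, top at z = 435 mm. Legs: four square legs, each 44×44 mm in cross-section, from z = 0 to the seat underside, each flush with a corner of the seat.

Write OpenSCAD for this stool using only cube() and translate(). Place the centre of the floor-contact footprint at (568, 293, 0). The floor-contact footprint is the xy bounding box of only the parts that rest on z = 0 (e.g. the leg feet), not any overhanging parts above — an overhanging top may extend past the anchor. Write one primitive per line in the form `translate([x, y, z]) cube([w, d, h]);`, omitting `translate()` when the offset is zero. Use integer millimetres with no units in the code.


// leg_h = 435 - 40 = 395
translate([441, 147, 395]) cube([254, 292, 40]);
translate([441, 147, 0]) cube([44, 44, 395]);
translate([651, 147, 0]) cube([44, 44, 395]);
translate([441, 395, 0]) cube([44, 44, 395]);
translate([651, 395, 0]) cube([44, 44, 395]);


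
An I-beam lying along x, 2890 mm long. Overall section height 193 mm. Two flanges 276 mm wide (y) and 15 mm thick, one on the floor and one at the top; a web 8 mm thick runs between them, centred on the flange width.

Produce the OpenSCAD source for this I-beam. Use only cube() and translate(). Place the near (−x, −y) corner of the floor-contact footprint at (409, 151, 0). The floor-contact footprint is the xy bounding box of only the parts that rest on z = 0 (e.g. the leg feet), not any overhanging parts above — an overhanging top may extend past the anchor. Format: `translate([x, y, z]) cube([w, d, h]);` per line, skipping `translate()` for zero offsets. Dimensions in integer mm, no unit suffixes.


translate([409, 151, 0]) cube([2890, 276, 15]);
translate([409, 285, 15]) cube([2890, 8, 163]);
translate([409, 151, 178]) cube([2890, 276, 15]);


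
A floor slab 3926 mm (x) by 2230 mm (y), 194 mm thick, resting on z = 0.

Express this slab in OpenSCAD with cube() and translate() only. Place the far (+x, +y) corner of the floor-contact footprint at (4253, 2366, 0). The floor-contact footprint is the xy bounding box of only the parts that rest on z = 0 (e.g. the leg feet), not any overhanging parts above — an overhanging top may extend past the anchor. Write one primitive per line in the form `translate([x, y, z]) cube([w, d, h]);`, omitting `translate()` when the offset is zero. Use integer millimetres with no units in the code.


translate([327, 136, 0]) cube([3926, 2230, 194]);


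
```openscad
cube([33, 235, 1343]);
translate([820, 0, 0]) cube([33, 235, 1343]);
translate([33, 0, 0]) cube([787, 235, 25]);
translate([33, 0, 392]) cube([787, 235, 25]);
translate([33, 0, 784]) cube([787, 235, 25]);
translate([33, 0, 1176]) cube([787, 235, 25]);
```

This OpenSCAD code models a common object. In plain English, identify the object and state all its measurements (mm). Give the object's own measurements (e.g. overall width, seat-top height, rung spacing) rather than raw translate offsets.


An open bookshelf. Two side panels, each 33 mm thick, 235 mm deep and 1343 mm tall, stand 853 mm apart (outside-to-outside). Between them sit 4 shelves, each 25 mm thick and 235 mm deep, spanning the full gap between the sides. The bottom shelf rests on the floor (its underside at z = 0) and the clear gap between one shelf's top and the next shelf's underside is 367 mm.


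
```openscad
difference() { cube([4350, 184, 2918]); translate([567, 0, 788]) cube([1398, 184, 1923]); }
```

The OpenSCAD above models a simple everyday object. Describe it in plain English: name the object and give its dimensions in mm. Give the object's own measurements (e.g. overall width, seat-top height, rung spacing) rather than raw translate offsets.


A wall 4350 mm long (x), 184 mm thick (y), 2918 mm tall, with a rectangular window opening cut through it. The opening is 1398 mm wide and 1923 mm tall; its sill is at z = 788 mm and its near (−x) edge is 567 mm from the wall's −x end. The opening passes through the full wall thickness.


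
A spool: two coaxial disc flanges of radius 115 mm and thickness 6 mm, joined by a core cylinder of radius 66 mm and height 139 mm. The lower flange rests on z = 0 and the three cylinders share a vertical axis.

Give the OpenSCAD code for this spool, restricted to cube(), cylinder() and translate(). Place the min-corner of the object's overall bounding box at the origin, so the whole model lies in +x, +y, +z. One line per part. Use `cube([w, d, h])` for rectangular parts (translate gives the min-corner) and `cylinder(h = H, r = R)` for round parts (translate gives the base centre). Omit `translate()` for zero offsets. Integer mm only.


translate([115, 115, 0]) cylinder(h = 6, r = 115);
translate([115, 115, 6]) cylinder(h = 139, r = 66);
translate([115, 115, 145]) cylinder(h = 6, r = 115);


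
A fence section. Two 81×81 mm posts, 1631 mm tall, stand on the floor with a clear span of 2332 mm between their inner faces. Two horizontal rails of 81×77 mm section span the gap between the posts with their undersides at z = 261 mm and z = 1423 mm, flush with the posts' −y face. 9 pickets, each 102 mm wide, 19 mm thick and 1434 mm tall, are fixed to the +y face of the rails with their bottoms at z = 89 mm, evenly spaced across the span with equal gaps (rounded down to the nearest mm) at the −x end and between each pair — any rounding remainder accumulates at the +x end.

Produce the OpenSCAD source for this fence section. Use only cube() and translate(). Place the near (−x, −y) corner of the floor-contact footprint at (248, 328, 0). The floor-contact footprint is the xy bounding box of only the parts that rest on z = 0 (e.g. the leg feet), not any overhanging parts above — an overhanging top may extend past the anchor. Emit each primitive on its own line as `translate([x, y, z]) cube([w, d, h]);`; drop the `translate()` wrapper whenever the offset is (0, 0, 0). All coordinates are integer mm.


translate([248, 328, 0]) cube([81, 81, 1631]);
translate([2661, 328, 0]) cube([81, 81, 1631]);
translate([329, 328, 261]) cube([2332, 81, 77]);
translate([329, 328, 1423]) cube([2332, 81, 77]);
translate([470, 409, 89]) cube([102, 19, 1434]);
translate([713, 409, 89]) cube([102, 19, 1434]);
translate([956, 409, 89]) cube([102, 19, 1434]);
translate([1199, 409, 89]) cube([102, 19, 1434]);
translate([1442, 409, 89]) cube([102, 19, 1434]);
translate([1685, 409, 89]) cube([102, 19, 1434]);
translate([1928, 409, 89]) cube([102, 19, 1434]);
translate([2171, 409, 89]) cube([102, 19, 1434]);
translate([2414, 409, 89]) cube([102, 19, 1434]);


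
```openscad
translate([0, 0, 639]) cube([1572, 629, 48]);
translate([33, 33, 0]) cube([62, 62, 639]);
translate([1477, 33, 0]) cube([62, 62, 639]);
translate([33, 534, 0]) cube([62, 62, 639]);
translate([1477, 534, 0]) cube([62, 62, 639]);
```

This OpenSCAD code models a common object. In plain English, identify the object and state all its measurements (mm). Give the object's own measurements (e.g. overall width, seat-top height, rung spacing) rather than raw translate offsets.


A table: top 1572 mm (x) × 629 mm (y), 48 mm thick, upper face at z = 687 mm, on four 62×62 mm square legs, each inset 33 mm from the nearest pair of top edges from z = 0 to the bottom of the top.


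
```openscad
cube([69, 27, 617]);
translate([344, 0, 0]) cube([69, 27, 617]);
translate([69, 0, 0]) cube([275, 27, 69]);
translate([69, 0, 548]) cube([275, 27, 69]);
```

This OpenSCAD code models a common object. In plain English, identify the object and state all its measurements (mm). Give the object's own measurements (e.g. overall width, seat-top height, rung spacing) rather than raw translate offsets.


A rectangular picture frame lying in the x–z plane (depth along y). The opening is 275 mm wide (x) by 479 mm tall (z), surrounded by a border 69 mm wide on all four sides. The frame is 27 mm deep and is made of two full-height vertical stiles with two horizontal rails fitted between them.


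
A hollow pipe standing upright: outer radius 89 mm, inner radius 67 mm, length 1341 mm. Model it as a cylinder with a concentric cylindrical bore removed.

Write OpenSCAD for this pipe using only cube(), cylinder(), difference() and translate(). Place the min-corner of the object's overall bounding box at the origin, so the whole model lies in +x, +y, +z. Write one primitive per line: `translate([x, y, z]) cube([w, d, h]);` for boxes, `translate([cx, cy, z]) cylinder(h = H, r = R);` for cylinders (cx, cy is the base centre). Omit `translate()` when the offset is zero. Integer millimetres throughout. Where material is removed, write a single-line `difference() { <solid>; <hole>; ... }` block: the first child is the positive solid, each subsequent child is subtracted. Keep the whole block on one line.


difference() { translate([89, 89, 0]) cylinder(h = 1341, r = 89); translate([89, 89, 0]) cylinder(h = 1341, r = 67); }


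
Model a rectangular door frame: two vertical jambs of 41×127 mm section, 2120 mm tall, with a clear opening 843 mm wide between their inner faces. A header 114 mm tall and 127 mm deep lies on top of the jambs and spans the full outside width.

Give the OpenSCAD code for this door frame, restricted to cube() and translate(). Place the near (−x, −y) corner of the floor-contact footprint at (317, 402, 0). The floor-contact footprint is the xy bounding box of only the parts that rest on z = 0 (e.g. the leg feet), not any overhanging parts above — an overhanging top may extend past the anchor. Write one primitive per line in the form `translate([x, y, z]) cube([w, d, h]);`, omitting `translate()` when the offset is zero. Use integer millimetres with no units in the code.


translate([317, 402, 0]) cube([41, 127, 2120]);
translate([1201, 402, 0]) cube([41, 127, 2120]);
translate([317, 402, 2120]) cube([925, 127, 114]);


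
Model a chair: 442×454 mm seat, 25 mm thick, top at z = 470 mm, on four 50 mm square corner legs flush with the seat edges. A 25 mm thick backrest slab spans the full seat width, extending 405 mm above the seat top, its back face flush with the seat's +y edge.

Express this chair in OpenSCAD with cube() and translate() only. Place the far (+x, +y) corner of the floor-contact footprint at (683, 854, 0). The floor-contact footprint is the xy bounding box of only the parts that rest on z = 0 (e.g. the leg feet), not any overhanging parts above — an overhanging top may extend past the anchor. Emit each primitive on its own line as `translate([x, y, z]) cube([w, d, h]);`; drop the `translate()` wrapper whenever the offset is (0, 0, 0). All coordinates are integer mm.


translate([241, 400, 445]) cube([442, 454, 25]);
translate([241, 400, 0]) cube([50, 50, 445]);
translate([633, 400, 0]) cube([50, 50, 445]);
translate([241, 804, 0]) cube([50, 50, 445]);
translate([633, 804, 0]) cube([50, 50, 445]);
translate([241, 829, 470]) cube([442, 25, 405]);


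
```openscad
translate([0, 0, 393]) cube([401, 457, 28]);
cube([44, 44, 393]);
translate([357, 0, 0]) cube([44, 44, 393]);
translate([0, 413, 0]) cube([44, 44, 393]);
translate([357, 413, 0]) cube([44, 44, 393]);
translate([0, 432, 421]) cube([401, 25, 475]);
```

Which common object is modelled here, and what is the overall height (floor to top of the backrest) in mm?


A chair. The overall height is 896 mm.

A slab on four corner posts with a tall panel at the back — a chair. The seat slab sits at z = 393 with thickness 28, and the 475 mm backrest starts at the seat top, so the overall height is 393 + 28 + 475 = 896 mm.


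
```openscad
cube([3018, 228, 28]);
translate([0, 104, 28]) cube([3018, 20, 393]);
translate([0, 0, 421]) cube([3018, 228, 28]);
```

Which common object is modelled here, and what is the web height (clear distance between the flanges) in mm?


An I-beam. The web height is 393 mm.

Two wide flanges with a thin centred web — an I-beam. Overall 449 mm minus two 28 mm flanges gives a web of 449 − 2·28 = 393 mm.


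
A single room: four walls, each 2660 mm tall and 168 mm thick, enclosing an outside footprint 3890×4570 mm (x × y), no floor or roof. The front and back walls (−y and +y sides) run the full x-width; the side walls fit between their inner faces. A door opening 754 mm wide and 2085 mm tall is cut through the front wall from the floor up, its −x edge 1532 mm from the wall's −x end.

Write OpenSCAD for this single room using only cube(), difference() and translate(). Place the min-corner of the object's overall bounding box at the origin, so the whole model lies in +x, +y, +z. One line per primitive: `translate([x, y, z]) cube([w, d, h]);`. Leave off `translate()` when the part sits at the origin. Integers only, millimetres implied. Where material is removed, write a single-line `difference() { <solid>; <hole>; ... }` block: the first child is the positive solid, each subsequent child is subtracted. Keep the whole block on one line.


difference() { cube([3890, 168, 2660]); translate([1532, 0, 0]) cube([754, 168, 2085]); }
translate([0, 4402, 0]) cube([3890, 168, 2660]);
translate([0, 168, 0]) cube([168, 4234, 2660]);
translate([3722, 168, 0]) cube([168, 4234, 2660]);


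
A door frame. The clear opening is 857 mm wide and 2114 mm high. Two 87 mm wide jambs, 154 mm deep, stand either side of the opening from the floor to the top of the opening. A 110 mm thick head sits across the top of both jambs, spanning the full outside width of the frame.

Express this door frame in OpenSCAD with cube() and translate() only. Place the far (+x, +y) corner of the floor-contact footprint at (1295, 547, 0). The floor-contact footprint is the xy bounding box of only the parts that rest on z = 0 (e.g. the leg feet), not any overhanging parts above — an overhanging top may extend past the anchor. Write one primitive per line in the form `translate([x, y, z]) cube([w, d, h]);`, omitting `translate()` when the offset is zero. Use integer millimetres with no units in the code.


translate([264, 393, 0]) cube([87, 154, 2114]);
translate([1208, 393, 0]) cube([87, 154, 2114]);
translate([264, 393, 2114]) cube([1031, 154, 110]);


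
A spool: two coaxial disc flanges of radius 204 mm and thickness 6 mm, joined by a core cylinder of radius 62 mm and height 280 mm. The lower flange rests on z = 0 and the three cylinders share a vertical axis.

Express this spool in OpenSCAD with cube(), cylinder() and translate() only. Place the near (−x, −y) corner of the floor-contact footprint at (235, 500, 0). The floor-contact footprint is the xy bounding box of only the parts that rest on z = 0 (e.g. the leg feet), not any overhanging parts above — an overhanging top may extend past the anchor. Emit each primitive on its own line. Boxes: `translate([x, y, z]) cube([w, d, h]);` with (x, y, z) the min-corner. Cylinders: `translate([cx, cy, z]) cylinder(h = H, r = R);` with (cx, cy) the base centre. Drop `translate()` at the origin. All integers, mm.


translate([439, 704, 0]) cylinder(h = 6, r = 204);
translate([439, 704, 6]) cylinder(h = 280, r = 62);
translate([439, 704, 286]) cylinder(h = 6, r = 204);
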